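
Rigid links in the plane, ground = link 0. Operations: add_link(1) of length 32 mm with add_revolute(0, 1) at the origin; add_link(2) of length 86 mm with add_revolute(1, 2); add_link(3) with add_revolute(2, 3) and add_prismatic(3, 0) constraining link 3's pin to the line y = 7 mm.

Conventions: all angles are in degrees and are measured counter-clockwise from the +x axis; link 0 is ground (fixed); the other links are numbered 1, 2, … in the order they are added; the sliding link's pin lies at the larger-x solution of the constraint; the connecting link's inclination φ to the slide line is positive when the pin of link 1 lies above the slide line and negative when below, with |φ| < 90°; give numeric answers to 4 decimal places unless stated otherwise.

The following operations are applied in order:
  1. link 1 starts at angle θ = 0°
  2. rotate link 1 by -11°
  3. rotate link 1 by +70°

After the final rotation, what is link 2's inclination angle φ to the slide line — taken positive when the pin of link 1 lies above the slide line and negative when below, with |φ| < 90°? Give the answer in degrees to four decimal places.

geometry: r = 32 mm, L = 86 mm, e = 7 mm; θ starts at 0°
rotate link 1 by -11°: θ ← 0° -11° = -11°
rotate link 1 by +70°: θ ← -11° +70° = 59°
h = r sin θ − e = 27.429354 − 7 = 20.429354
sin φ = h / L = 20.429354 / 86 = 0.23755062
φ = arcsin(0.23755062) = 13.742021°

13.7420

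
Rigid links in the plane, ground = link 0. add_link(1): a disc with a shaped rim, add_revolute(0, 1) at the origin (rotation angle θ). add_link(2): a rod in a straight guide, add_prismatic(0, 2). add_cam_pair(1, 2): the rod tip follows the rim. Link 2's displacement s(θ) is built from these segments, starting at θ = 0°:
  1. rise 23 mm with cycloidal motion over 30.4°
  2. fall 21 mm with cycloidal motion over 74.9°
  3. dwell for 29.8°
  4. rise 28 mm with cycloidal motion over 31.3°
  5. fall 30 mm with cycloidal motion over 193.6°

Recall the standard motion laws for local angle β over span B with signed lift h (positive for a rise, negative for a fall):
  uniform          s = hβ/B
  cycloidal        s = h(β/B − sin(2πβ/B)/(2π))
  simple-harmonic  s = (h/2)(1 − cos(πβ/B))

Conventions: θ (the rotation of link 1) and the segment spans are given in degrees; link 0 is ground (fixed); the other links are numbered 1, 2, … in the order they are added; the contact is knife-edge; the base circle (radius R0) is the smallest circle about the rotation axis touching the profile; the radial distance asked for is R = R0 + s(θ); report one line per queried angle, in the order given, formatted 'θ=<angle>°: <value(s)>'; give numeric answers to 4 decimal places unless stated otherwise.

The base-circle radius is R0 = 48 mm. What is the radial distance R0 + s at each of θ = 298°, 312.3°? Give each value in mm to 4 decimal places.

segment 1 (0° to 30.4°, cycloidal, h = 23) is passed completely: s = 0.0000 + (23) = 23.0000
segment 2 (30.4° to 105.3°, cycloidal, h = -21) is passed completely: s = 23.0000 + (-21) = 2.0000
segment 3 (105.3° to 135.1°, dwell): s unchanged at 2.0000
segment 4 (135.1° to 166.4°, cycloidal, h = 28) is passed completely: s = 2.0000 + (28) = 30.0000
θ = 298° falls in segment 5 (166.4° to 360°, cycloidal, h = -30): β = 298 − 166.4 = 131.6°, B = 193.6°; Δs = -30·(0.6798 − sin(2π·0.6798)/(2π)) = -24.7096; s = 30.0000 − 24.7096 = 5.2904
θ = 312.3° falls in segment 5 (166.4° to 360°, cycloidal, h = -30): β = 312.3 − 166.4 = 145.9°, B = 193.6°; Δs = -30·(0.7536 − sin(2π·0.7536)/(2π)) = -27.3819; s = 30.0000 − 27.3819 = 2.6181
θ=298°: R = R0 + s = 48 + 5.2904 = 53.2904
θ=312.3°: R = R0 + s = 48 + 2.6181 = 50.6181

θ=298°: 53.2904
θ=312.3°: 50.6181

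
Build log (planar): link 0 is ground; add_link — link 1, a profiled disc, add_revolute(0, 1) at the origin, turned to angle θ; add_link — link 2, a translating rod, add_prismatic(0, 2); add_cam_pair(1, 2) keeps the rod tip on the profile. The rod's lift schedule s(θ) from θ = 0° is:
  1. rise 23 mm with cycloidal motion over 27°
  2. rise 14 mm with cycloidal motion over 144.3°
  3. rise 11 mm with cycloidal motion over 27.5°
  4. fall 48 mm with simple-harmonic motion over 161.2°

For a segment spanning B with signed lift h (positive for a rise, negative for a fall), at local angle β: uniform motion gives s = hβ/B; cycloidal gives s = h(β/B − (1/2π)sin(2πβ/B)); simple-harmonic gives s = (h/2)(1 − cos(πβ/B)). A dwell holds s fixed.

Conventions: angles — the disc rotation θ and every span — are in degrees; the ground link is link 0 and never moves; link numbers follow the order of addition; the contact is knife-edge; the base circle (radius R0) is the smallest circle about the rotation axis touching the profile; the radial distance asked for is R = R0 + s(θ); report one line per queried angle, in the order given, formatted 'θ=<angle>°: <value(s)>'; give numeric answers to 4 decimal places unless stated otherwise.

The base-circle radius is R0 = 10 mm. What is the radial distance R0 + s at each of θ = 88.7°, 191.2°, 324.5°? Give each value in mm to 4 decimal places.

seg 1 [0°–27°] cycloidal, h=23: full span → s += 23 → s = 23.0000
seg 2 [27°–171.3°] cycloidal, h=14: θ=88.7° here. β=61.7, B=144.3. 14·(0.4276 − sin(2π·0.4276)/(2π)) = 5.0069 → s = 28.0069
seg 2 [27°–171.3°] cycloidal, h=14: full span → s += 14 → s = 37.0000
seg 3 [171.3°–198.8°] cycloidal, h=11: θ=191.2° here. β=19.9, B=27.5. 11·(0.7236 − sin(2π·0.7236)/(2π)) = 9.6867 → s = 46.6867
seg 3 [171.3°–198.8°] cycloidal, h=11: full span → s += 11 → s = 48.0000
seg 4 [198.8°–360°] simple-harmonic, h=-48: θ=324.5° here. β=125.7, B=161.2. -48/2·(1 − cos(π·0.7798)) = -42.4816 → s = 5.5184
θ=88.7°: R = R0 + s = 10 + 28.0069 = 38.0069
θ=191.2°: R = R0 + s = 10 + 46.6867 = 56.6867
θ=324.5°: R = R0 + s = 10 + 5.5184 = 15.5184

θ=88.7°: 38.0069
θ=191.2°: 56.6867
θ=324.5°: 15.5184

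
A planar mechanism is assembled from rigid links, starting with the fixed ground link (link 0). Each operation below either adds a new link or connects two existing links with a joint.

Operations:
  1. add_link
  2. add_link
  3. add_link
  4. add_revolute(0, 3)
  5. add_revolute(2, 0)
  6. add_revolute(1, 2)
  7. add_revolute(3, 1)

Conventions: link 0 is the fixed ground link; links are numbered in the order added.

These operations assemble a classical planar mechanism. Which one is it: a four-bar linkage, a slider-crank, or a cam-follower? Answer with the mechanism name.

links: 4 (incl. ground); joints: 4 revolute, 0 prismatic, 0 higher (cam) pair, forming one closed loop
4 links in a single 4R loop → four-bar linkage

four-bar linkage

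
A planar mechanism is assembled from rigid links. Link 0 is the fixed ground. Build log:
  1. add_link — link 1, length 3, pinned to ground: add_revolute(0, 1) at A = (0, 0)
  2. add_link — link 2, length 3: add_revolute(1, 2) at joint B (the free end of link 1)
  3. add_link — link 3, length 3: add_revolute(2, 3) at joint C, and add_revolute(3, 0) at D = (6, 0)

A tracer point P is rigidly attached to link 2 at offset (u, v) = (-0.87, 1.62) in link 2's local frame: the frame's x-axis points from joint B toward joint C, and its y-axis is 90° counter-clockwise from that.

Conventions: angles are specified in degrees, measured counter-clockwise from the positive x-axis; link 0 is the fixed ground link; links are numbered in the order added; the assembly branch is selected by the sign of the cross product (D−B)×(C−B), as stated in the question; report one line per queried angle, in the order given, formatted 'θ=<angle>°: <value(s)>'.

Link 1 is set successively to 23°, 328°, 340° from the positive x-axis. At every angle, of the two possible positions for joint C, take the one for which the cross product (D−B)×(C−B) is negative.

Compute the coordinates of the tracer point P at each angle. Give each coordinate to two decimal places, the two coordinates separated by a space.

A=(0,0), D=(6.00,0)
θ=23°: B = A + 3.00·(cos23°, sin23°) = (2.7615, 1.1722)
θ=23°: |BD| = 3.4441
θ=23°: circle(B,3.00) ∩ circle(D,3.00): a=1.7221, h=2.4565
θ=23°:   candidates: C₊=(5.2168,2.8960) cross=8.461; C₋=(3.5447,-1.7238) cross=-8.461
θ=23°:   branch - wants cross < 0 → take C=(3.5447,-1.7238) (cross=-8.461)
θ=23°: ex = (C−B)/|BC| = (0.2611,-0.9653); ey = (0.9653,0.2611)
θ=23°: P = B + -0.87·ex + 1.62·ey = (4.0982,2.4349)
θ=328°: B = A + 3.00·(cos328°, sin328°) = (2.5441, -1.5898)
θ=328°: |BD| = 3.8040
θ=328°: circle(B,3.00) ∩ circle(D,3.00): a=1.9020, h=2.3200
θ=328°:   candidates: C₊=(3.3025,1.3128) cross=8.825; C₋=(5.2416,-2.9026) cross=-8.825
θ=328°:   branch - wants cross < 0 → take C=(5.2416,-2.9026) (cross=-8.825)
θ=328°: ex = (C−B)/|BC| = (0.8992,-0.4376); ey = (0.4376,0.8992)
θ=328°: P = B + -0.87·ex + 1.62·ey = (2.4708,0.2476)
θ=340°: B = A + 3.00·(cos340°, sin340°) = (2.8191, -1.0261)
θ=340°: |BD| = 3.3423
θ=340°: circle(B,3.00) ∩ circle(D,3.00): a=1.6712, h=2.4914
θ=340°:   candidates: C₊=(3.6447,1.8581) cross=8.327; C₋=(5.1744,-2.8842) cross=-8.327
θ=340°:   branch - wants cross < 0 → take C=(5.1744,-2.8842) (cross=-8.327)
θ=340°: ex = (C−B)/|BC| = (0.7851,-0.6194); ey = (0.6194,0.7851)
θ=340°: P = B + -0.87·ex + 1.62·ey = (3.1394,0.7847)

θ=23°: 4.10 2.43
θ=328°: 2.47 0.25
θ=340°: 3.14 0.78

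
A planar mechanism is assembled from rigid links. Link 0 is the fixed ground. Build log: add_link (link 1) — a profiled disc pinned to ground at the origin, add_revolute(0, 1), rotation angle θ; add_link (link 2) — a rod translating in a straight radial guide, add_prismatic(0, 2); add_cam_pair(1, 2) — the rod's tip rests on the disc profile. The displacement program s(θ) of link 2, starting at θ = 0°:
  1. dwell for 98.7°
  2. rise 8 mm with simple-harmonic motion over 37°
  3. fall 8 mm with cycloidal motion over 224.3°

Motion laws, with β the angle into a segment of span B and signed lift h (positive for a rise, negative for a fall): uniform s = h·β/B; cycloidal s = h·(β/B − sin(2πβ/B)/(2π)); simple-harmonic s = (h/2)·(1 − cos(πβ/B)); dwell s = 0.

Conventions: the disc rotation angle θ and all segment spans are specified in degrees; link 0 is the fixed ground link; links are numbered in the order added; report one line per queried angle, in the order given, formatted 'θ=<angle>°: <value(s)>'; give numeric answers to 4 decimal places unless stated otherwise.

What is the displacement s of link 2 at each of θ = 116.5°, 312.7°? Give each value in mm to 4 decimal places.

seg 1 [0°–98.7°] dwell: s stays 0.0000
seg 2 [98.7°–135.7°] simple-harmonic, h=8: θ=116.5° here. β=17.8, B=37. 8/2·(1 − cos(π·0.4811)) = 3.7624 → s = 3.7624
seg 2 [98.7°–135.7°] simple-harmonic, h=8: full span → s += 8 → s = 8.0000
seg 3 [135.7°–360°] cycloidal, h=-8: θ=312.7° here. β=177, B=224.3. -8·(0.7891 − sin(2π·0.7891)/(2π)) = -7.5479 → s = 0.4521

θ=116.5°: 3.7624
θ=312.7°: 0.4521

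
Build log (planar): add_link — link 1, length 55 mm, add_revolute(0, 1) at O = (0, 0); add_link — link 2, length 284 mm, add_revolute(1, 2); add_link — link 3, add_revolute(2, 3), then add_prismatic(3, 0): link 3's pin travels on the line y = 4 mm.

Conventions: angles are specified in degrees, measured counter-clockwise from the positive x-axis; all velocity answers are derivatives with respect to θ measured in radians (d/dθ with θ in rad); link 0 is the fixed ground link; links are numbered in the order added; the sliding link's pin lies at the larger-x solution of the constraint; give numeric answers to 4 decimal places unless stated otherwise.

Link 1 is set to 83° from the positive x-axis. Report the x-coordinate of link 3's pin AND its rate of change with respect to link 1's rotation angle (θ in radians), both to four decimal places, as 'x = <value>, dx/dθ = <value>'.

geometry: r = 55 mm, L = 284 mm, e = 4 mm
crank pin P = (r cos θ, r sin θ) = (6.702814, 54.590038)
h = r sin θ − e = 54.590038 − 4 = 50.590038
x = r cos θ + √(L² − h²) = 6.702814 + 279.457775 = 286.160589
dx/dθ = −r sin θ − h·r cos θ/√(L² − h²) (θ in radians; h = 50.590038) = -55.803444

x = 286.1606, dx/dθ = -55.8034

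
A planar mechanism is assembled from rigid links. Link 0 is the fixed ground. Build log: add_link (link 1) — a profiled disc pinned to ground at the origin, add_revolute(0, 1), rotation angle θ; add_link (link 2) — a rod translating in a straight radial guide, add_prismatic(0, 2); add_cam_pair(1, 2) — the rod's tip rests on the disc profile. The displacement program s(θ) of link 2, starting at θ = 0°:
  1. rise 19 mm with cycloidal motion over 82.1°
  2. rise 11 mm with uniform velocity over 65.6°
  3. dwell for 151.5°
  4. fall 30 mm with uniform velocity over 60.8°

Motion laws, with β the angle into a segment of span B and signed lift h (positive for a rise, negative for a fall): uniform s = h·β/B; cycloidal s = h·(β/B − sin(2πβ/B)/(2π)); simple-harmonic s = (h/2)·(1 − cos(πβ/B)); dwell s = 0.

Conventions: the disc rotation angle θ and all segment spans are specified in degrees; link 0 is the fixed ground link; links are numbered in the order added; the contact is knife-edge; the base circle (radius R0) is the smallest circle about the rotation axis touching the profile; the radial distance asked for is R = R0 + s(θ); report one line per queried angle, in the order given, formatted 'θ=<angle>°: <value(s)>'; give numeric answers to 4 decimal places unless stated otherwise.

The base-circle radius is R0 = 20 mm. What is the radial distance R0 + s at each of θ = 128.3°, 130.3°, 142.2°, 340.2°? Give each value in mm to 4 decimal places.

seg 1 [0°–82.1°] cycloidal, h=19: full span → s += 19 → s = 19.0000
seg 2 [82.1°–147.7°] uniform, h=11: θ=128.3° here. β=46.2, B=65.6. 11·46.2/65.6 = 7.7470 → s = 26.7470
seg 2 [82.1°–147.7°] uniform, h=11: θ=130.3° here. β=48.2, B=65.6. 11·48.2/65.6 = 8.0823 → s = 27.0823
seg 2 [82.1°–147.7°] uniform, h=11: θ=142.2° here. β=60.1, B=65.6. 11·60.1/65.6 = 10.0777 → s = 29.0777
seg 2 [82.1°–147.7°] uniform, h=11: full span → s += 11 → s = 30.0000
seg 3 [147.7°–299.2°] dwell: s stays 30.0000
seg 4 [299.2°–360°] uniform, h=-30: θ=340.2° here. β=41, B=60.8. -30·41/60.8 = -20.2303 → s = 9.7697
θ=128.3°: R = R0 + s = 20 + 26.7470 = 46.7470
θ=130.3°: R = R0 + s = 20 + 27.0823 = 47.0823
θ=142.2°: R = R0 + s = 20 + 29.0777 = 49.0777
θ=340.2°: R = R0 + s = 20 + 9.7697 = 29.7697

θ=128.3°: 46.7470
θ=130.3°: 47.0823
θ=142.2°: 49.0777
θ=340.2°: 29.7697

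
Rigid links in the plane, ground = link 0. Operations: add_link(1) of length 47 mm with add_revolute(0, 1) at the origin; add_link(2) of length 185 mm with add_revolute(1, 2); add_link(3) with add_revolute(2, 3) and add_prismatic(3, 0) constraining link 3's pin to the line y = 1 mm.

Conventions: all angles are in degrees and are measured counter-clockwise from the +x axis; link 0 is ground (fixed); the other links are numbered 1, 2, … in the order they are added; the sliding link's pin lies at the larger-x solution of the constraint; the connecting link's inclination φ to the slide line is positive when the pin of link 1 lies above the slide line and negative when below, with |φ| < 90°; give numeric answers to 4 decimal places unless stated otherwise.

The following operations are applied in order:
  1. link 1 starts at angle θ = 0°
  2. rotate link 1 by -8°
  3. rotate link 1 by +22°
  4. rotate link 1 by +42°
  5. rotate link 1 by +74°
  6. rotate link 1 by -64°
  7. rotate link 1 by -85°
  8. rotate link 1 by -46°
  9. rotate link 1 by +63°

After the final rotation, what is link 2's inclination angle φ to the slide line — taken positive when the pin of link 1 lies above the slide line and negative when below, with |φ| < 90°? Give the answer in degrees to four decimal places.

geometry: r = 47 mm, L = 185 mm, e = 1 mm; θ starts at 0°
rotate link 1 by -8°: θ ← 0° -8° = -8°
rotate link 1 by +22°: θ ← -8° +22° = 14°
rotate link 1 by +42°: θ ← 14° +42° = 56°
rotate link 1 by +74°: θ ← 56° +74° = 130°
rotate link 1 by -64°: θ ← 130° -64° = 66°
rotate link 1 by -85°: θ ← 66° -85° = -19°
rotate link 1 by -46°: θ ← -19° -46° = -65°
rotate link 1 by +63°: θ ← -65° +63° = -2°
h = r sin θ − e = -1.640276 − 1 = -2.640276
sin φ = h / L = -2.640276 / 185 = -0.01427176
φ = arcsin(-0.01427176) = -0.817740°

-0.8177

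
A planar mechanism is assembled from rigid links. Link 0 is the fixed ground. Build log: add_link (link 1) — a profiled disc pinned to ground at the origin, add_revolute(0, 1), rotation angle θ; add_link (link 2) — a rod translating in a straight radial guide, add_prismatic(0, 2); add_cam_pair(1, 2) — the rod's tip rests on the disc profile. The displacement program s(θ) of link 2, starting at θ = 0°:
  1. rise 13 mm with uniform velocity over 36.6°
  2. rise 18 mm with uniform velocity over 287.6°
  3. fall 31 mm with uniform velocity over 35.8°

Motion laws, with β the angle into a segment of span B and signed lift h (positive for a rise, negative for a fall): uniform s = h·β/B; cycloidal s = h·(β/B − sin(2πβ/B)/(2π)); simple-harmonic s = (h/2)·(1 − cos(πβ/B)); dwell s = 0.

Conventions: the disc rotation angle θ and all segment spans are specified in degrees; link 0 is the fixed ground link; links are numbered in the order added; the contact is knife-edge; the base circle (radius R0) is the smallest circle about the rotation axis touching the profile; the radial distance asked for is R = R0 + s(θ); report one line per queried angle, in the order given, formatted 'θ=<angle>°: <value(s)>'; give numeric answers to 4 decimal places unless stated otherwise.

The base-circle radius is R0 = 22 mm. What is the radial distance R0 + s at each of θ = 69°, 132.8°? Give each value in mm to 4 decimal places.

seg 1 [0°–36.6°] uniform, h=13: full span → s += 13 → s = 13.0000
seg 2 [36.6°–324.2°] uniform, h=18: θ=69° here. β=32.4, B=287.6. 18·32.4/287.6 = 2.0278 → s = 15.0278
seg 2 [36.6°–324.2°] uniform, h=18: θ=132.8° here. β=96.2, B=287.6. 18·96.2/287.6 = 6.0209 → s = 19.0209
θ=69°: R = R0 + s = 22 + 15.0278 = 37.0278
θ=132.8°: R = R0 + s = 22 + 19.0209 = 41.0209

θ=69°: 37.0278
θ=132.8°: 41.0209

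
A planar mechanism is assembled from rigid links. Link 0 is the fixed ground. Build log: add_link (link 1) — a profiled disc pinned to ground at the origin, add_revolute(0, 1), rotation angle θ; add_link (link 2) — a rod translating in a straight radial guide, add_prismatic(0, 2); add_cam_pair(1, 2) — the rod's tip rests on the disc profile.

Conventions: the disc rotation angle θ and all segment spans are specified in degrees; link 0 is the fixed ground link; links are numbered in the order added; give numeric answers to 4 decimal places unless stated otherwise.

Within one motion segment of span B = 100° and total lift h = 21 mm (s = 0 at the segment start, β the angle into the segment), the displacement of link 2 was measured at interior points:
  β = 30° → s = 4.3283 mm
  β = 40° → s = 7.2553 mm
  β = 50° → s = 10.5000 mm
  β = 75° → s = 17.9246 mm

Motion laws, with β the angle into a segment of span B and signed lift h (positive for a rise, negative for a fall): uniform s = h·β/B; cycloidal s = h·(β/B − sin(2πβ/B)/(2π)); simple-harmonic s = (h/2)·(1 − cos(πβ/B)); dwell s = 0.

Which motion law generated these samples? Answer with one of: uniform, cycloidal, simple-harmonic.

candidates at β/B = r: uniform s = h·r (linear in β); cycloidal s = h·(r − sin(2πr)/(2π)); simple-harmonic s = (h/2)(1 − cos(πr))
β=30°: printed 4.3283 | uniform 6.3000, cycloidal 3.1213, simple-harmonic 4.3283
β=40°: printed 7.2553 | uniform 8.4000, cycloidal 6.4355, simple-harmonic 7.2553
β=50°: printed 10.5000 | uniform 10.5000, cycloidal 10.5000, simple-harmonic 10.5000
β=75°: printed 17.9246 | uniform 15.7500, cycloidal 19.0923, simple-harmonic 17.9246
only one law matches every sample → simple-harmonic

simple-harmonic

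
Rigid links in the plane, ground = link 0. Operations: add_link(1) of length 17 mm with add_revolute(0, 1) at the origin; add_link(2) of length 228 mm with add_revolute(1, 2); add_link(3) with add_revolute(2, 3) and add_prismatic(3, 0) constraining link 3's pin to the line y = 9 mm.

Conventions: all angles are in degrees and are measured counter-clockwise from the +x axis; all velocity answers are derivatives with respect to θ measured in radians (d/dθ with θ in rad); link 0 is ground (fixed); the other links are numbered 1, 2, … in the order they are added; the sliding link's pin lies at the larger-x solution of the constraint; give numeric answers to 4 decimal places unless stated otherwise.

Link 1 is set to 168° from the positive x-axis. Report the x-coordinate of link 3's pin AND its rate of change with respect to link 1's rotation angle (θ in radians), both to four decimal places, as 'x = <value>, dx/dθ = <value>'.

geometry: r = 17 mm, L = 228 mm, e = 9 mm
crank pin P = (r cos θ, r sin θ) = (-16.628509, 3.534499)
h = r sin θ − e = 3.534499 − 9 = -5.465501
x = r cos θ + √(L² − h²) = -16.628509 + 227.934482 = 211.305973
dx/dθ = −r sin θ − h·r cos θ/√(L² − h²) (θ in radians; h = -5.465501) = -3.933224

x = 211.3060, dx/dθ = -3.9332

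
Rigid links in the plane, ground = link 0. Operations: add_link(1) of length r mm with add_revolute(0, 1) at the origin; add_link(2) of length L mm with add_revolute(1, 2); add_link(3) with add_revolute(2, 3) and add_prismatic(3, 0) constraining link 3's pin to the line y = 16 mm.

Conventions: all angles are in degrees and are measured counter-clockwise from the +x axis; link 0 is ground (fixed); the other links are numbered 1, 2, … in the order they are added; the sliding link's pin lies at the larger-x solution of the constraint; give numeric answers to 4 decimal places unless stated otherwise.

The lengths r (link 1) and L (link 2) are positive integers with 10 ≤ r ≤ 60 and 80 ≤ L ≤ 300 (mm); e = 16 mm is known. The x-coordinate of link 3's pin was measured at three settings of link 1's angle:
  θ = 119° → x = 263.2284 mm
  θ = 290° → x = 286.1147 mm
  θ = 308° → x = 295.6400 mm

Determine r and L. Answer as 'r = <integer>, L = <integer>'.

constraint per measurement: (x − r cos θ)² + (r sin θ − e)² = L²
subtracting the θ₁ and θ₂ equations cancels the r² and L² terms:
r = (x₁² − x₂²) / (2[(x₁cos θ₁ + e sin θ₁) − (x₂cos θ₂ + e sin θ₂)]) = 32.0001 → r = 32
L² = (x₁ − r cos θ₁)² + (r sin θ₁ − e)² = 77840.9823 → L = 279.0000 → L = 279
check at θ₃=308°: x = 295.6400 (printed 295.6400) ✓

r = 32, L = 279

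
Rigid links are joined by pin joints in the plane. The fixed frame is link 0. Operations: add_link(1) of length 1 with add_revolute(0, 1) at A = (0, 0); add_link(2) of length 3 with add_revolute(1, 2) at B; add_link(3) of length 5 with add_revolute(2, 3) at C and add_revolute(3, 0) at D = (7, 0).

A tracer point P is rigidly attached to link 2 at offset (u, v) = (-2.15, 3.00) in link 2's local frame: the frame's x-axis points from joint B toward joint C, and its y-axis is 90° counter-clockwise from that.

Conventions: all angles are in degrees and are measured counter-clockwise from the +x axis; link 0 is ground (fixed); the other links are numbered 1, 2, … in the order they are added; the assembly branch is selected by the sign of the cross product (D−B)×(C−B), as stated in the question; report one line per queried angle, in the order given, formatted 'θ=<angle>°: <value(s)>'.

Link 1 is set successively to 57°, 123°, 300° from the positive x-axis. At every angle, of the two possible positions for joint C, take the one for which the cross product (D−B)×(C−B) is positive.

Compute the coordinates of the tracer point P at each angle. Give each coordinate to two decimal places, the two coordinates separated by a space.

A=(0,0), D=(7.00,0)
θ=57°: B = A + 1.00·(cos57°, sin57°) = (0.5446, 0.8387)
θ=57°: |BD| = 6.5096
θ=57°: circle(B,3.00) ∩ circle(D,5.00): a=2.0259, h=2.2127
θ=57°:   candidates: C₊=(2.8387,2.7719) cross=14.404; C₋=(2.2685,-1.6166) cross=-14.404
θ=57°:   branch + wants cross > 0 → take C=(2.8387,2.7719) (cross=14.404)
θ=57°: ex = (C−B)/|BC| = (0.7647,0.6444); ey = (-0.6444,0.7647)
θ=57°: P = B + -2.15·ex + 3.00·ey = (-3.0327,1.7472)
θ=123°: B = A + 1.00·(cos123°, sin123°) = (-0.5446, 0.8387)
θ=123°: |BD| = 7.5911
θ=123°: circle(B,3.00) ∩ circle(D,5.00): a=2.7417, h=1.2178
θ=123°:   candidates: C₊=(2.3148,1.7462) cross=9.245; C₋=(2.0457,-0.6746) cross=-9.245
θ=123°:   branch + wants cross > 0 → take C=(2.3148,1.7462) (cross=9.245)
θ=123°: ex = (C−B)/|BC| = (0.9532,0.3025); ey = (-0.3025,0.9532)
θ=123°: P = B + -2.15·ex + 3.00·ey = (-3.5014,3.0478)
θ=300°: B = A + 1.00·(cos300°, sin300°) = (0.5000, -0.8660)
θ=300°: |BD| = 6.5574
θ=300°: circle(B,3.00) ∩ circle(D,5.00): a=2.0587, h=2.1821
θ=300°:   candidates: C₊=(2.2525,1.5689) cross=14.309; C₋=(2.8289,-2.7571) cross=-14.309
θ=300°:   branch + wants cross > 0 → take C=(2.2525,1.5689) (cross=14.309)
θ=300°: ex = (C−B)/|BC| = (0.5842,0.8116); ey = (-0.8116,0.5842)
θ=300°: P = B + -2.15·ex + 3.00·ey = (-3.1909,-0.8585)

θ=57°: -3.03 1.75
θ=123°: -3.50 3.05
θ=300°: -3.19 -0.86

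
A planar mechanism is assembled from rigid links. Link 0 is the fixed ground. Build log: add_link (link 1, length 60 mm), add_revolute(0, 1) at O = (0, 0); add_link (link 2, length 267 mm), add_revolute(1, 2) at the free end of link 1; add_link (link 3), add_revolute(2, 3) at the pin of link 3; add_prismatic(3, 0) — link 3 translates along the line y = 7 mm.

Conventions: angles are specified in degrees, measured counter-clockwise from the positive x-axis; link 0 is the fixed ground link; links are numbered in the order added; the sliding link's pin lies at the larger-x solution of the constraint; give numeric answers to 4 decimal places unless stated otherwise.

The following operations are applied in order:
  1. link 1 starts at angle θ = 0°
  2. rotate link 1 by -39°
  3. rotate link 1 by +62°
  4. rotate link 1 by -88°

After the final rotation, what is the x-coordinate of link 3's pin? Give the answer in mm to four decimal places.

geometry: r = 60 mm, L = 267 mm, e = 7 mm; θ starts at 0°
rotate link 1 by -39°: θ ← 0° -39° = -39°
rotate link 1 by +62°: θ ← -39° +62° = 23°
rotate link 1 by -88°: θ ← 23° -88° = -65°
crank pin P = (r cos θ, r sin θ) = (25.357096, -54.378467)
h = r sin θ − e = -54.378467 − 7 = -61.378467
x = r cos θ + √(L² − h²) = 25.357096 + 259.849348 = 285.206444

285.2064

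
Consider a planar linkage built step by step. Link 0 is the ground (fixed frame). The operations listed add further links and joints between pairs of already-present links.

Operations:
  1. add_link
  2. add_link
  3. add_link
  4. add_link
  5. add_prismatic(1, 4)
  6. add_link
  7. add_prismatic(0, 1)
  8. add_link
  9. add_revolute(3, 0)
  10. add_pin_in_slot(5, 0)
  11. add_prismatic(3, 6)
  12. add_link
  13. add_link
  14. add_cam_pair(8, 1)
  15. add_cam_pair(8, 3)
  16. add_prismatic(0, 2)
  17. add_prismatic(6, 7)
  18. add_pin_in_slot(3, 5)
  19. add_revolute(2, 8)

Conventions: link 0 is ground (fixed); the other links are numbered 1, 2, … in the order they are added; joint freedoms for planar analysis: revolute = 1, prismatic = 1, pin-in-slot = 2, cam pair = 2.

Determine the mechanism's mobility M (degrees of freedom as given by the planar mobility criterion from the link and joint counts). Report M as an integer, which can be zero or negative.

(L,J1,J2)=(1,0,0); link0 fixed
link1: (2,0,0)
link2: (3,0,0)
link3: (4,0,0)
link4: (5,0,0)
P 1-4 [J1]: (5,1,0)
link5: (6,1,0)
P 0-1 [J1]: (6,2,0)
link6: (7,2,0)
R 3-0 [J1]: (7,3,0)
PS 5-0 [J2]: (7,3,1)
P 3-6 [J1]: (7,4,1)
link7: (8,4,1)
link8: (9,4,1)
C 8-1 [J2]: (9,4,2)
C 8-3 [J2]: (9,4,3)
P 0-2 [J1]: (9,5,3)
P 6-7 [J1]: (9,6,3)
PS 3-5 [J2]: (9,6,4)
R 2-8 [J1]: (9,7,4)
Grübler: 3·8 − 2·7 − 4 = 6

M = 6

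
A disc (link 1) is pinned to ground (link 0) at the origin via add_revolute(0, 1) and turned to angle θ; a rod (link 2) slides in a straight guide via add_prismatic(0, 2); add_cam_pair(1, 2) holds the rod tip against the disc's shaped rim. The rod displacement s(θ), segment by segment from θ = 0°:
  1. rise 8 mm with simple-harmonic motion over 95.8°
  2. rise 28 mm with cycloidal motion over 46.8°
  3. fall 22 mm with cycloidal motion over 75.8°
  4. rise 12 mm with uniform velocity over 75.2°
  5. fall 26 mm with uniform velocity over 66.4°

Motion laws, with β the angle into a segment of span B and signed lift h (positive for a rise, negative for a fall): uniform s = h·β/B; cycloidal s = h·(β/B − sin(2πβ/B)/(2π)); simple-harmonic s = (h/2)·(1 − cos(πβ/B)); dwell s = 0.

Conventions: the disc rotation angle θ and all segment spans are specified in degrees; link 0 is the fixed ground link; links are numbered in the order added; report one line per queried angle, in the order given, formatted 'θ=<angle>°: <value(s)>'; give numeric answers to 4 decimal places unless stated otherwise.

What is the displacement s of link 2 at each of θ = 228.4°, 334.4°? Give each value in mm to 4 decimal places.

segment 1 (0° to 95.8°, simple-harmonic, h = 8) is passed completely: s = 0.0000 + (8) = 8.0000
segment 2 (95.8° to 142.6°, cycloidal, h = 28) is passed completely: s = 8.0000 + (28) = 36.0000
segment 3 (142.6° to 218.4°, cycloidal, h = -22) is passed completely: s = 36.0000 + (-22) = 14.0000
θ = 228.4° falls in segment 4 (218.4° to 293.6°, uniform, h = 12): β = 228.4 − 218.4 = 10°, B = 75.2°; Δs = 12·10/75.2 = 1.5957; s = 14.0000 + 1.5957 = 15.5957
segment 4 (218.4° to 293.6°, uniform, h = 12) is passed completely: s = 14.0000 + (12) = 26.0000
θ = 334.4° falls in segment 5 (293.6° to 360°, uniform, h = -26): β = 334.4 − 293.6 = 40.8°, B = 66.4°; Δs = -26·40.8/66.4 = -15.9759; s = 26.0000 − 15.9759 = 10.0241

θ=228.4°: 15.5957
θ=334.4°: 10.0241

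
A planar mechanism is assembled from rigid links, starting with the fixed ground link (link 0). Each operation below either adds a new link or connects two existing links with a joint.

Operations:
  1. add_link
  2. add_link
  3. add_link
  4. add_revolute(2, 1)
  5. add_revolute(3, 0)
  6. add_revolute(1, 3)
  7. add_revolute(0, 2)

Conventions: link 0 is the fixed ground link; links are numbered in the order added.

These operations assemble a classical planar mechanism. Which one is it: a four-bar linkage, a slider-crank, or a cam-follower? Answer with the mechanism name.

links: 4 (incl. ground); joints: 4 revolute, 0 prismatic, 0 higher (cam) pair, forming one closed loop
4 links in a single 4R loop → four-bar linkage

four-bar linkage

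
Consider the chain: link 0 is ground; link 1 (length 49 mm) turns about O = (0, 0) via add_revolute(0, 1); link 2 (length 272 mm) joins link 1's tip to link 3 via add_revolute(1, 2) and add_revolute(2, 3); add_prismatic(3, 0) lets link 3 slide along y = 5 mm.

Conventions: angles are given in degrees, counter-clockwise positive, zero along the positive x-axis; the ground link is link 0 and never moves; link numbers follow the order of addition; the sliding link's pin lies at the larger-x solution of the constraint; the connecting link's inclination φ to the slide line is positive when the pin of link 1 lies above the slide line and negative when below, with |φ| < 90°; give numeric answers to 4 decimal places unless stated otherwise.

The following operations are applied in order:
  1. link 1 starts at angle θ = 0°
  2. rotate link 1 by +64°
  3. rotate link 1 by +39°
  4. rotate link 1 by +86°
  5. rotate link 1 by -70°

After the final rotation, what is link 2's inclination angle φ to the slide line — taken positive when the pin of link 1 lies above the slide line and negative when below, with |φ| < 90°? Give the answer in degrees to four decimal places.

geometry: r = 49 mm, L = 272 mm, e = 5 mm; θ starts at 0°
rotate link 1 by +64°: θ ← 0° +64° = 64°
rotate link 1 by +39°: θ ← 64° +39° = 103°
rotate link 1 by +86°: θ ← 103° +86° = 189°
rotate link 1 by -70°: θ ← 189° -70° = 119°
h = r sin θ − e = 42.856366 − 5 = 37.856366
sin φ = h / L = 37.856366 / 272 = 0.13917781
φ = arcsin(0.13917781) = 8.000273°

8.0003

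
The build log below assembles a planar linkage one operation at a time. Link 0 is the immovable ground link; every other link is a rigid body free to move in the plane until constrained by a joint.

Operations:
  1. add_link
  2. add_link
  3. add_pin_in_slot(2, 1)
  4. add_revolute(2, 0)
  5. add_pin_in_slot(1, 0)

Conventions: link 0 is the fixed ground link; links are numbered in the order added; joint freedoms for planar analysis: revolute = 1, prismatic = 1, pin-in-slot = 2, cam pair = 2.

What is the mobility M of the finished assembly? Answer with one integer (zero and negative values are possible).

(L,J1,J2)=(1,0,0); link0 fixed
link1: (2,0,0)
link2: (3,0,0)
PS 2-1 [J2]: (3,0,1)
R 2-0 [J1]: (3,1,1)
PS 1-0 [J2]: (3,1,2)
Grübler: 3·2 − 2·1 − 2 = 2

M = 2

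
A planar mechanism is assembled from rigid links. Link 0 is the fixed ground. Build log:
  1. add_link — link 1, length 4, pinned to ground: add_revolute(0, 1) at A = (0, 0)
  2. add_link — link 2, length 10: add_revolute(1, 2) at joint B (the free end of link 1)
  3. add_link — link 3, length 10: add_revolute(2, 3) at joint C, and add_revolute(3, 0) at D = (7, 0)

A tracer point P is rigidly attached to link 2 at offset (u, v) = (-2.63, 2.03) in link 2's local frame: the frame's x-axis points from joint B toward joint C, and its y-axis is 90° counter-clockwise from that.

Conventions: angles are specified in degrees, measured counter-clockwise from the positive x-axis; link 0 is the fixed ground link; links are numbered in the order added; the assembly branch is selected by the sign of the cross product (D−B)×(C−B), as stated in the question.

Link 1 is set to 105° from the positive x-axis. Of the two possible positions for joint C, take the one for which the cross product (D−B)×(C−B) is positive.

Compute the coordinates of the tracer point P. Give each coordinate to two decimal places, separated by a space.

A=(0,0), D=(7.00,0)
B = A + 4.00·(cos105°, sin105°) = (-1.0353, 3.8637)
|BD| = 8.9159
circle(B,10.00) ∩ circle(D,10.00): a=4.4580, h=8.9513
  candidates: C₊=(6.8614,9.9990) cross=79.810; C₋=(-0.8967,-6.1353) cross=-79.810
  branch + wants cross > 0 → take C=(6.8614,9.9990) (cross=79.810)
ex = (C−B)/|BC| = (0.7897,0.6135); ey = (-0.6135,0.7897)
P = B + -2.63·ex + 2.03·ey = (-4.3576,3.8531)

-4.36 3.85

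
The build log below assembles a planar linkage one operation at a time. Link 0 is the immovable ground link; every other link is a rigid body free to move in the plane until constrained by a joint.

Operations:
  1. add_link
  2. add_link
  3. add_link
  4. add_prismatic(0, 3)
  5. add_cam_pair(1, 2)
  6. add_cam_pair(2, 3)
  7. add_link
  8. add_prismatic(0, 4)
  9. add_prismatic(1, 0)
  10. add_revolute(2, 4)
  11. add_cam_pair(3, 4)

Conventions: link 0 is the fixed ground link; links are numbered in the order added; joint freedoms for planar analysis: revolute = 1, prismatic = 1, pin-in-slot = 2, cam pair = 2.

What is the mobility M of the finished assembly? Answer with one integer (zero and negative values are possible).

ground; <1,0,0>
#1 <2,0,0>
#2 <3,0,0>
#3 <4,0,0>
P:0↔3 J1 <4,1,0>
C:1↔2 J2 <4,1,1>
C:2↔3 J2 <4,1,2>
#4 <5,1,2>
P:0↔4 J1 <5,2,2>
P:1↔0 J1 <5,3,2>
R:2↔4 J1 <5,4,2>
C:3↔4 J2 <5,4,3>
3×4 − 2×4 − 1×3 = 1

M = 1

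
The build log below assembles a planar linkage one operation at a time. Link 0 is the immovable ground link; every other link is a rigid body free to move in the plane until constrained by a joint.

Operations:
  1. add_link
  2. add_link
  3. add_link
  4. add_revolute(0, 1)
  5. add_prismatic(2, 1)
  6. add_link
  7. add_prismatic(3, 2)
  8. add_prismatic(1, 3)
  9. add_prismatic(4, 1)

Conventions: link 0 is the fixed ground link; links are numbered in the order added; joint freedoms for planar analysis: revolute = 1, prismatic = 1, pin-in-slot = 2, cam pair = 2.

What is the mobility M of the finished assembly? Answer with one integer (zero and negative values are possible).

L=1 J1=0 J2=0
add link → L=2 J1=0 J2=0
add link → L=3 J1=0 J2=0
add link → L=4 J1=0 J2=0
R@0,1 dof=1 J1 → L=4 J1=1 J2=0
P@2,1 dof=1 J1 → L=4 J1=2 J2=0
add link → L=5 J1=2 J2=0
P@3,2 dof=1 J1 → L=5 J1=3 J2=0
P@1,3 dof=1 J1 → L=5 J1=4 J2=0
P@4,1 dof=1 J1 → L=5 J1=5 J2=0
M=3(L−1)−2J1−J2=3·4−2·5−0=2

M = 2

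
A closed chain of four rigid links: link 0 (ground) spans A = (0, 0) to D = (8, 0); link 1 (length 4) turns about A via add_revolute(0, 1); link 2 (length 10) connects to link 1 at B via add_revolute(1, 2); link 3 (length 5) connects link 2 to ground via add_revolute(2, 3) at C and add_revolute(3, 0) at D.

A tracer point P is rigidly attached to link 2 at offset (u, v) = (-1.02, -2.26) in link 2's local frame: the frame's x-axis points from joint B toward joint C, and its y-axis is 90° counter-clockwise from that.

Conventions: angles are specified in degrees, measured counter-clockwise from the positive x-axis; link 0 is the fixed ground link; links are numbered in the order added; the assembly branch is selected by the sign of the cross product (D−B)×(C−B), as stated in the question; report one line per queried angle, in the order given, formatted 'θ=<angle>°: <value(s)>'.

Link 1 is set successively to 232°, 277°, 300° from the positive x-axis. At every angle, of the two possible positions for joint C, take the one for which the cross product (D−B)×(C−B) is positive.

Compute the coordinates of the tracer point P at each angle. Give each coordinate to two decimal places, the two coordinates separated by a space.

A=(0,0), D=(8.00,0)
θ=232°: B = A + 4.00·(cos232°, sin232°) = (-2.4626, -3.1520)
θ=232°: |BD| = 10.9271
θ=232°: circle(B,10.00) ∩ circle(D,5.00): a=8.8954, h=4.5686
θ=232°:   candidates: C₊=(4.7368,3.7883) cross=49.922; C₋=(7.3725,-4.9605) cross=-49.922
θ=232°:   branch + wants cross > 0 → take C=(4.7368,3.7883) (cross=49.922)
θ=232°: ex = (C−B)/|BC| = (0.7199,0.6940); ey = (-0.6940,0.7199)
θ=232°: P = B + -1.02·ex + -2.26·ey = (-1.6285,-5.4870)
θ=277°: B = A + 4.00·(cos277°, sin277°) = (0.4875, -3.9702)
θ=277°: |BD| = 8.4971
θ=277°: circle(B,10.00) ∩ circle(D,5.00): a=8.6618, h=4.9973
θ=277°:   candidates: C₊=(5.8107,4.4952) cross=42.462; C₋=(10.4806,-4.3413) cross=-42.462
θ=277°:   branch + wants cross > 0 → take C=(5.8107,4.4952) (cross=42.462)
θ=277°: ex = (C−B)/|BC| = (0.5323,0.8465); ey = (-0.8465,0.5323)
θ=277°: P = B + -1.02·ex + -2.26·ey = (1.8577,-6.0367)
θ=300°: B = A + 4.00·(cos300°, sin300°) = (2.0000, -3.4641)
θ=300°: |BD| = 6.9282
θ=300°: circle(B,10.00) ∩ circle(D,5.00): a=8.8768, h=4.6047
θ=300°:   candidates: C₊=(7.3852,4.9621) cross=31.902; C₋=(11.9898,-3.0135) cross=-31.902
θ=300°:   branch + wants cross > 0 → take C=(7.3852,4.9621) (cross=31.902)
θ=300°: ex = (C−B)/|BC| = (0.5385,0.8426); ey = (-0.8426,0.5385)
θ=300°: P = B + -1.02·ex + -2.26·ey = (3.3550,-5.5406)

θ=232°: -1.63 -5.49
θ=277°: 1.86 -6.04
θ=300°: 3.36 -5.54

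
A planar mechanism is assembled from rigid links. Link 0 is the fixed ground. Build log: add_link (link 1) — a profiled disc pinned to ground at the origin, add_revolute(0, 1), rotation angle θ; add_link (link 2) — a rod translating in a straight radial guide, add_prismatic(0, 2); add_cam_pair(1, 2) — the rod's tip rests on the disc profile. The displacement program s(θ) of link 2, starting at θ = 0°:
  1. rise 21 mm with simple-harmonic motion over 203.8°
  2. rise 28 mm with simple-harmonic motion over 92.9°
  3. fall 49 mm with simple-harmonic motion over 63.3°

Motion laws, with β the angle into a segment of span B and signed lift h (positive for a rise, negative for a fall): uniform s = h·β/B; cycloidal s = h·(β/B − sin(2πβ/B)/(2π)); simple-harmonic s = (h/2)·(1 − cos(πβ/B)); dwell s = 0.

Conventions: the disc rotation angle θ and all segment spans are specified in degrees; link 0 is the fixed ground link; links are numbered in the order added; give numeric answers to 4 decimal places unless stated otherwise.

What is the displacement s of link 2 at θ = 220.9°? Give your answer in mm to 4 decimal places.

seg 1 [0°–203.8°] simple-harmonic, h=21: full span → s += 21 → s = 21.0000
seg 2 [203.8°–296.7°] simple-harmonic, h=28: θ=220.9° here. β=17.1, B=92.9. 28/2·(1 − cos(π·0.1841)) = 2.2763 → s = 23.2763

23.2763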